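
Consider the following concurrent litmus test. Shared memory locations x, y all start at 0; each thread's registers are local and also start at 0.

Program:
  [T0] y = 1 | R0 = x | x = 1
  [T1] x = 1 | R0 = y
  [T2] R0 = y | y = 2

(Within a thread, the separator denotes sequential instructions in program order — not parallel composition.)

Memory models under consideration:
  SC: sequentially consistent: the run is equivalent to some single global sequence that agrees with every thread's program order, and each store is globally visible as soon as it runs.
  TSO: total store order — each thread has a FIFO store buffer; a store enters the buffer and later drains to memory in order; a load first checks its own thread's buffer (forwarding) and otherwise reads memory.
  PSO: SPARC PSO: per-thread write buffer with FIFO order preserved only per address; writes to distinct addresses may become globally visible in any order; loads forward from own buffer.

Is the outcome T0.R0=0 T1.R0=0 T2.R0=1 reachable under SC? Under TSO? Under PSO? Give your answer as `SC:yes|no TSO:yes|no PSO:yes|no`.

SC:no TSO:yes PSO:yes

outcome vector order: (T0.R0,T1.R0,T2.R0)
SC (10): <0 1 0>, <0 1 1>, <0 2 0>, <0 2 1>, <1 0 0>, <1 0 1>, <1 1 0>, <1 1 1>, <1 2 0>, <1 2 1>
TSO (12): <0 0 0>, <0 0 1>, <0 1 0>, <0 1 1>, <0 2 0>, <0 2 1>, <1 0 0>, <1 0 1>, <1 1 0>, <1 1 1>, <1 2 0>, <1 2 1>
PSO (12): <0 0 0>, <0 0 1>, <0 1 0>, <0 1 1>, <0 2 0>, <0 2 1>, <1 0 0>, <1 0 1>, <1 1 0>, <1 1 1>, <1 2 0>, <1 2 1>
target <0 0 1> ∈ {TSO,PSO}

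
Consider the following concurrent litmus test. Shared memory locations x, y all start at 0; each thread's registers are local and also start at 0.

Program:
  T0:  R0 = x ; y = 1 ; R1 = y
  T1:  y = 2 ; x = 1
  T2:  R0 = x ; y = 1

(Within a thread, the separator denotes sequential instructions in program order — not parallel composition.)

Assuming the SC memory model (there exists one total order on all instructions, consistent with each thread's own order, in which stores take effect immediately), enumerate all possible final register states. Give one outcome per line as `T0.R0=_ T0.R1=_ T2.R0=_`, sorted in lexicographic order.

T0.R0=0 T0.R1=1 T2.R0=0
T0.R0=0 T0.R1=1 T2.R0=1
T0.R0=0 T0.R1=2 T2.R0=0
T0.R0=0 T0.R1=2 T2.R0=1
T0.R0=1 T0.R1=1 T2.R0=0
T0.R0=1 T0.R1=1 T2.R0=1

outcome vector order: (T0.R0,T0.R1,T2.R0)
|SC outcomes| = 6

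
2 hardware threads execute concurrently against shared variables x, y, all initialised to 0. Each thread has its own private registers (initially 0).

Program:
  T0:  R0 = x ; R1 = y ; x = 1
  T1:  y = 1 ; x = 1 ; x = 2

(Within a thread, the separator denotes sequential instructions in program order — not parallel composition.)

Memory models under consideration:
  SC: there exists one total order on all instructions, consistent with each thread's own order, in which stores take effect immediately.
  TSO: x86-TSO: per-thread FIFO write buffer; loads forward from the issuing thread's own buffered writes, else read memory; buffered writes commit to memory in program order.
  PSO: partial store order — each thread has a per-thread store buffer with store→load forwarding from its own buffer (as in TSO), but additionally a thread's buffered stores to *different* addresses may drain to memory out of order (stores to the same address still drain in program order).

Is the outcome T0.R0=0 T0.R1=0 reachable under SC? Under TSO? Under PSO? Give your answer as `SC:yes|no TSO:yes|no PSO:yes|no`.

outcome vector order: (T0.R0,T0.R1)
under SC → <0 0> <0 1> <1 1> <2 1>
under TSO → <0 0> <0 1> <1 1> <2 1>
under PSO → <0 0> <0 1> <1 0> <1 1> <2 0> <2 1>
target <0 0> ∈ {SC,TSO,PSO}

SC:yes TSO:yes PSO:yes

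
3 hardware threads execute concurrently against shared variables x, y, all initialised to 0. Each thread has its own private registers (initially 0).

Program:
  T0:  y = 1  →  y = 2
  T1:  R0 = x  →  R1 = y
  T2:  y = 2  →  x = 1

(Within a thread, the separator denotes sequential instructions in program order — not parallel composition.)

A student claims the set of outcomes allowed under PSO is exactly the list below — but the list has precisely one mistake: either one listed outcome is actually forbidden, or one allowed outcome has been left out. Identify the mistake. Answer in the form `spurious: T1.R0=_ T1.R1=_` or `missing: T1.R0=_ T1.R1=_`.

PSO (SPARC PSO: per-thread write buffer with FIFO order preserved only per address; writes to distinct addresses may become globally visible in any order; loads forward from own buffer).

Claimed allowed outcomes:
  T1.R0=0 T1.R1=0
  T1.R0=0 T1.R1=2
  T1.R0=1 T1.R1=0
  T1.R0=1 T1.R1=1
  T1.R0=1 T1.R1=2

missing: T1.R0=0 T1.R1=1

outcome vector order: (T1.R0,T1.R1)
under PSO → (0,0), (0,1), (0,2), (1,0), (1,1), (1,2)
PSO∖claimed = {(0,1)}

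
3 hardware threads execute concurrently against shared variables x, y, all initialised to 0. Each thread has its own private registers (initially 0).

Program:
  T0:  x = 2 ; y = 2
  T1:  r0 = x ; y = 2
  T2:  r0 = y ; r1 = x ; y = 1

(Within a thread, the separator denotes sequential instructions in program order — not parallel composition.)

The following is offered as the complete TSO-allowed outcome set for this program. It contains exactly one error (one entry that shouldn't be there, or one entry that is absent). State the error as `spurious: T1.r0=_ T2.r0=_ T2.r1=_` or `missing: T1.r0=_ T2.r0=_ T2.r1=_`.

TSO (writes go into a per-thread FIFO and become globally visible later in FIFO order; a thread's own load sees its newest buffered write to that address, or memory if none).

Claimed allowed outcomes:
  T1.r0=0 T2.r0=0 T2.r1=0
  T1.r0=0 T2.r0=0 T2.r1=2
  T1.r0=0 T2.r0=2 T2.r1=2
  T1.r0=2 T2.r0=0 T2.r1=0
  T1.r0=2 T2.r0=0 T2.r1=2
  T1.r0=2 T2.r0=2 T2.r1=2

missing: T1.r0=0 T2.r0=2 T2.r1=0

outcome vector order: (T1.r0,T2.r0,T2.r1)
under TSO → 000; 002; 020; 022; 200; 202; 222
TSO∖claimed = {020}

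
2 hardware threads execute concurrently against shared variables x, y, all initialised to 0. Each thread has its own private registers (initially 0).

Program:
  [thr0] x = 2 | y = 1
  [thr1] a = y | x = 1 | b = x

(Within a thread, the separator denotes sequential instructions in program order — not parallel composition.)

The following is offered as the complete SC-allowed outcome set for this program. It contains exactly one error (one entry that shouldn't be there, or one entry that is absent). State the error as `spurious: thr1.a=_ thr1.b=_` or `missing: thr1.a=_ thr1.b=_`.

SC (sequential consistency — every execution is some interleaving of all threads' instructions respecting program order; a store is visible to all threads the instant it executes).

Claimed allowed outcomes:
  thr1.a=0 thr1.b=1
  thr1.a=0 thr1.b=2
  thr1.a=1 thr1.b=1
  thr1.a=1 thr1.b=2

outcome vector order: (thr1.a,thr1.b)
under SC → 01, 02, 11
claimed∖SC = {12}

spurious: thr1.a=1 thr1.b=2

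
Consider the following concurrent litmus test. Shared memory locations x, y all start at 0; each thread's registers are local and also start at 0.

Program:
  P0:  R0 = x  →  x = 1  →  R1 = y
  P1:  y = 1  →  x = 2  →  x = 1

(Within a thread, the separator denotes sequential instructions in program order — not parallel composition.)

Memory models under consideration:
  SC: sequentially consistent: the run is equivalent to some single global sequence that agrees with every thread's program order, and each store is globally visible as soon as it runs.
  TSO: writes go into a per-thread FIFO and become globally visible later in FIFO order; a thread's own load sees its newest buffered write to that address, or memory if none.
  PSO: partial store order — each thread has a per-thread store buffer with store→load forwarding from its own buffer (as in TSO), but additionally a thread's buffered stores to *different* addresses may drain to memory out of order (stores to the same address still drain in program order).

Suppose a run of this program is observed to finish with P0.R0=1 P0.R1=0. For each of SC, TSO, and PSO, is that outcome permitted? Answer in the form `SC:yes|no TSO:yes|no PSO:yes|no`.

outcome vector order: (P0.R0,P0.R1)
[SC] allowed = {00, 01, 11, 21}
[TSO] allowed = {00, 01, 11, 21}
[PSO] allowed = {00, 01, 10, 11, 20, 21}
target 10 ∈ {PSO}

SC:no TSO:no PSO:yes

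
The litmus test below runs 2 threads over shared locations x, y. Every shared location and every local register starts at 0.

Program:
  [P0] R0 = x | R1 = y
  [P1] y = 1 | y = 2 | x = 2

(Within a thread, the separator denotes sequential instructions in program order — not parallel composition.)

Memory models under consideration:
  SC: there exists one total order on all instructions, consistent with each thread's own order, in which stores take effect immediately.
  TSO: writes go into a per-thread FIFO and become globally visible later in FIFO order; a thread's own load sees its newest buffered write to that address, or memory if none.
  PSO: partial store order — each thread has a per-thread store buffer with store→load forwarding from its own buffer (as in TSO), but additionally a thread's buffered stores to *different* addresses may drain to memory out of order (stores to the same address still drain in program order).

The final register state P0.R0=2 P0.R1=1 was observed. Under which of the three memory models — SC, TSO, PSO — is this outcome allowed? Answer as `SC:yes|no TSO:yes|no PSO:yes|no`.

outcome vector order: (P0.R0,P0.R1)
SC: 4 outcomes — {(0,0); (0,1); (0,2); (2,2)}
TSO: 4 outcomes — {(0,0); (0,1); (0,2); (2,2)}
PSO: 6 outcomes — {(0,0); (0,1); (0,2); (2,0); (2,1); (2,2)}
target (2,1) ∈ {PSO}

SC:no TSO:no PSO:yes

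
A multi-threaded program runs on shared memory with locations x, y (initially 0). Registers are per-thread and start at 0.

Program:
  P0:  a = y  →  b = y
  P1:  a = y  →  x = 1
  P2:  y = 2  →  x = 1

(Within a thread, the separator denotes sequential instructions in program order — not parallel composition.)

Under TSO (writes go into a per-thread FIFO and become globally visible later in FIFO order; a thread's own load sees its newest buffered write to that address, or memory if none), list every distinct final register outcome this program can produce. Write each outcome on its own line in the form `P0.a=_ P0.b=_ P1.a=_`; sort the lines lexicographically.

outcome vector order: (P0.a,P0.b,P1.a)
|TSO outcomes| = 6

P0.a=0 P0.b=0 P1.a=0
P0.a=0 P0.b=0 P1.a=2
P0.a=0 P0.b=2 P1.a=0
P0.a=0 P0.b=2 P1.a=2
P0.a=2 P0.b=2 P1.a=0
P0.a=2 P0.b=2 P1.a=2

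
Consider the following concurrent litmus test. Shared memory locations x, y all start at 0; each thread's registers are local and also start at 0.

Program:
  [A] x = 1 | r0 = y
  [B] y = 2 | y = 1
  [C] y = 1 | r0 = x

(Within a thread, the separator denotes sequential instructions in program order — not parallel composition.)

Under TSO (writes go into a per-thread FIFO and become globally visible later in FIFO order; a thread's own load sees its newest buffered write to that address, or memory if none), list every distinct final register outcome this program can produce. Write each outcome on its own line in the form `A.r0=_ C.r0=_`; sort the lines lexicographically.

A.r0=0 C.r0=0
A.r0=0 C.r0=1
A.r0=1 C.r0=0
A.r0=1 C.r0=1
A.r0=2 C.r0=0
A.r0=2 C.r0=1

outcome vector order: (A.r0,C.r0)
|TSO outcomes| = 6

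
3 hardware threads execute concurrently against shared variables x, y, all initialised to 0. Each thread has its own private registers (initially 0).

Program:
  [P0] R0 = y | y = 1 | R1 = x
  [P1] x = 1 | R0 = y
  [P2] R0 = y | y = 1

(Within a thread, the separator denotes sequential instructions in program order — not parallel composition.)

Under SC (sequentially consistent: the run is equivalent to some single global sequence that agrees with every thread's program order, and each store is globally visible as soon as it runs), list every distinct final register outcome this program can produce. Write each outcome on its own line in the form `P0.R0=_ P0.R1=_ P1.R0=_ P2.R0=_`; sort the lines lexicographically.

P0.R0=0 P0.R1=0 P1.R0=1 P2.R0=0
P0.R0=0 P0.R1=0 P1.R0=1 P2.R0=1
P0.R0=0 P0.R1=1 P1.R0=0 P2.R0=0
P0.R0=0 P0.R1=1 P1.R0=0 P2.R0=1
P0.R0=0 P0.R1=1 P1.R0=1 P2.R0=0
P0.R0=0 P0.R1=1 P1.R0=1 P2.R0=1
P0.R0=1 P0.R1=0 P1.R0=1 P2.R0=0
P0.R0=1 P0.R1=1 P1.R0=0 P2.R0=0
P0.R0=1 P0.R1=1 P1.R0=1 P2.R0=0

outcome vector order: (P0.R0,P0.R1,P1.R0,P2.R0)
|SC outcomes| = 9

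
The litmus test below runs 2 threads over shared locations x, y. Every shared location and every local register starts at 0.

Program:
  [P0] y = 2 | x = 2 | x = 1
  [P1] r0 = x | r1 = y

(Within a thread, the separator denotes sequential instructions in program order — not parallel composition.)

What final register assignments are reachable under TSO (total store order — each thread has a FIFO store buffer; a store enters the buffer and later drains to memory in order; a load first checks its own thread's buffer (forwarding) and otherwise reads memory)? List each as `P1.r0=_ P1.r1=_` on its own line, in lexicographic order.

P1.r0=0 P1.r1=0
P1.r0=0 P1.r1=2
P1.r0=1 P1.r1=2
P1.r0=2 P1.r1=2

outcome vector order: (P1.r0,P1.r1)
|TSO outcomes| = 4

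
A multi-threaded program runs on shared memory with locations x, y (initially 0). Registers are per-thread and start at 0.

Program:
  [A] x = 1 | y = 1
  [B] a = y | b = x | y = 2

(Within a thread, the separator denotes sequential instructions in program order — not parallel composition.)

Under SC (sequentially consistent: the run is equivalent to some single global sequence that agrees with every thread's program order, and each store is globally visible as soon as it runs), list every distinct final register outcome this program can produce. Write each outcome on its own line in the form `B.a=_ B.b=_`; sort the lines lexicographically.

B.a=0 B.b=0
B.a=0 B.b=1
B.a=1 B.b=1

outcome vector order: (B.a,B.b)
|SC outcomes| = 3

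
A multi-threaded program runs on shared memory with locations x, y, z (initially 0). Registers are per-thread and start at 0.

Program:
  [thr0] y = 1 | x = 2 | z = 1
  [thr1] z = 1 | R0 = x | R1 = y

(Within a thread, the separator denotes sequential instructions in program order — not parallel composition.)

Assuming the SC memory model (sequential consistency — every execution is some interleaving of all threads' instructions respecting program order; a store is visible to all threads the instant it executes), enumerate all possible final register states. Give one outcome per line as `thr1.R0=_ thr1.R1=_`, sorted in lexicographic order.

thr1.R0=0 thr1.R1=0
thr1.R0=0 thr1.R1=1
thr1.R0=2 thr1.R1=1

outcome vector order: (thr1.R0,thr1.R1)
|SC outcomes| = 3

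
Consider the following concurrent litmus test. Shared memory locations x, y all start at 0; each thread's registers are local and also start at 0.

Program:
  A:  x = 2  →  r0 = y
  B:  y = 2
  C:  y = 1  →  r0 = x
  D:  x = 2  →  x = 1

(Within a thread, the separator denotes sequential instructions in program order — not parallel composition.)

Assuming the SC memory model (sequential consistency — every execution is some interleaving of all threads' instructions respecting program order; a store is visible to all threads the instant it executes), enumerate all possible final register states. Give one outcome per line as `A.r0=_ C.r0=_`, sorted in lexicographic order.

A.r0=0 C.r0=1
A.r0=0 C.r0=2
A.r0=1 C.r0=0
A.r0=1 C.r0=1
A.r0=1 C.r0=2
A.r0=2 C.r0=0
A.r0=2 C.r0=1
A.r0=2 C.r0=2

outcome vector order: (A.r0,C.r0)
|SC outcomes| = 8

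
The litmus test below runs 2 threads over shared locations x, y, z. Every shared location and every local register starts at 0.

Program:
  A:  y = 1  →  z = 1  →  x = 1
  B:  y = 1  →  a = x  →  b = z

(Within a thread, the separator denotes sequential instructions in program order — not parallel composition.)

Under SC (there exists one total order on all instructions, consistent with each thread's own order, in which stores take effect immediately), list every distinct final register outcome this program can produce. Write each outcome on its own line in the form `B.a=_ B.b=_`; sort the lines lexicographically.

outcome vector order: (B.a,B.b)
|SC outcomes| = 3

B.a=0 B.b=0
B.a=0 B.b=1
B.a=1 B.b=1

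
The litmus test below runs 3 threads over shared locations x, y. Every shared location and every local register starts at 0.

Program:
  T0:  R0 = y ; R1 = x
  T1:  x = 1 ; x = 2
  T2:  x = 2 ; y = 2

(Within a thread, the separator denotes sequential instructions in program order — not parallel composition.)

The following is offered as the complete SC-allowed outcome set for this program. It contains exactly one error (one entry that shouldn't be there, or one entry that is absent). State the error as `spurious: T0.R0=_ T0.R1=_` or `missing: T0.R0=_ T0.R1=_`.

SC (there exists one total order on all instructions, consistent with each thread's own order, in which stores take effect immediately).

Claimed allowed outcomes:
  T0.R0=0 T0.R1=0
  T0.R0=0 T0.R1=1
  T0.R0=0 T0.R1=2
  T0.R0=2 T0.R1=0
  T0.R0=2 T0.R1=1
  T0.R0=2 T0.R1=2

spurious: T0.R0=2 T0.R1=0

outcome vector order: (T0.R0,T0.R1)
SC: 5 outcomes — {0/0 0/1 0/2 2/1 2/2}
claimed∖SC = {2/0}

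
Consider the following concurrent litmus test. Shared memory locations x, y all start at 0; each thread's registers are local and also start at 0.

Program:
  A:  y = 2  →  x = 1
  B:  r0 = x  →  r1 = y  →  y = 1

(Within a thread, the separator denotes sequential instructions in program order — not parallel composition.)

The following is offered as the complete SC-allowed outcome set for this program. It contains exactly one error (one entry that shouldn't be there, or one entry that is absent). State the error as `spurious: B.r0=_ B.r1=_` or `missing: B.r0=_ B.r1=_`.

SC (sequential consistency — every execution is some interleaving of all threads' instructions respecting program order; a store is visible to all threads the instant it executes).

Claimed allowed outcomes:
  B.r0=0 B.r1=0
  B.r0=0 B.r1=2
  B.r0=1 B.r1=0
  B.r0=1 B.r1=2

spurious: B.r0=1 B.r1=0

outcome vector order: (B.r0,B.r1)
SC (3): 0/0 0/2 1/2
claimed∖SC = {1/0}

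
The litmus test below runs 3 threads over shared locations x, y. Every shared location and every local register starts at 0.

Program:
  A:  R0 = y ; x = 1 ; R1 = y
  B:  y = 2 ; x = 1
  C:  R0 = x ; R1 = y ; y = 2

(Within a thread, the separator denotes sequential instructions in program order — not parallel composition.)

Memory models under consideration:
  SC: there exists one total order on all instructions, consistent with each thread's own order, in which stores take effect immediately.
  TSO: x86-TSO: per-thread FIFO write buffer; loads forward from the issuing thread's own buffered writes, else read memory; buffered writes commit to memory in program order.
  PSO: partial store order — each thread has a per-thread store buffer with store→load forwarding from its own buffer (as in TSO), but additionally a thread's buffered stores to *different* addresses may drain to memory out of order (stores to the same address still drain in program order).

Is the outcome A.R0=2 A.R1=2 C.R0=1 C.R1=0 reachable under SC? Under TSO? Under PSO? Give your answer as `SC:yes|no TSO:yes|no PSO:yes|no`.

SC:no TSO:no PSO:yes

outcome vector order: (A.R0,A.R1,C.R0,C.R1)
under SC → (0,0,0,0), (0,0,0,2), (0,0,1,0), (0,0,1,2), (0,2,0,0), (0,2,0,2), (0,2,1,0), (0,2,1,2), (2,2,0,0), (2,2,0,2), (2,2,1,2)
under TSO → (0,0,0,0), (0,0,0,2), (0,0,1,0), (0,0,1,2), (0,2,0,0), (0,2,0,2), (0,2,1,0), (0,2,1,2), (2,2,0,0), (2,2,0,2), (2,2,1,2)
under PSO → (0,0,0,0), (0,0,0,2), (0,0,1,0), (0,0,1,2), (0,2,0,0), (0,2,0,2), (0,2,1,0), (0,2,1,2), (2,2,0,0), (2,2,0,2), (2,2,1,0), (2,2,1,2)
target (2,2,1,0) ∈ {PSO}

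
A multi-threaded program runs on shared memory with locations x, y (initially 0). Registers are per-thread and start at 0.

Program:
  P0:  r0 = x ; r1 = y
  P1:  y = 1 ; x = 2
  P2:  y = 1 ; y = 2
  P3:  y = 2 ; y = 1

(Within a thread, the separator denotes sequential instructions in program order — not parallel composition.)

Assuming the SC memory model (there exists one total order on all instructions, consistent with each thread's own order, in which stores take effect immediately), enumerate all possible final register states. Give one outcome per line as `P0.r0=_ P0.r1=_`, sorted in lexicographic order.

P0.r0=0 P0.r1=0
P0.r0=0 P0.r1=1
P0.r0=0 P0.r1=2
P0.r0=2 P0.r1=1
P0.r0=2 P0.r1=2

outcome vector order: (P0.r0,P0.r1)
|SC outcomes| = 5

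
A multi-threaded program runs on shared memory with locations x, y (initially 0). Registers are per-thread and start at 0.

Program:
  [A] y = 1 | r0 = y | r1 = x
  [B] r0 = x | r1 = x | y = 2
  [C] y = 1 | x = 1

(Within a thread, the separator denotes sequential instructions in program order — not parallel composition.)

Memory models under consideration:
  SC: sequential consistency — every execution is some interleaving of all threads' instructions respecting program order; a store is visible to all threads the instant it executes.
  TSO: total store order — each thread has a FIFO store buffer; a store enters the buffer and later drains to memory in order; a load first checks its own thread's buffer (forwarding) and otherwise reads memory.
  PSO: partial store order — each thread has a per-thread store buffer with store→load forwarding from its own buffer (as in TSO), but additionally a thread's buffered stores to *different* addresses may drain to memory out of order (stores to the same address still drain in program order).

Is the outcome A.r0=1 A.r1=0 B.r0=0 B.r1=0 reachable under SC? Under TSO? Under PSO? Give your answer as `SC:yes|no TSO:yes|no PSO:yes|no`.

outcome vector order: (A.r0,A.r1,B.r0,B.r1)
SC: 10 outcomes — {(1,0,0,0); (1,0,0,1); (1,0,1,1); (1,1,0,0); (1,1,0,1); (1,1,1,1); (2,0,0,0); (2,1,0,0); (2,1,0,1); (2,1,1,1)}
TSO: 10 outcomes — {(1,0,0,0); (1,0,0,1); (1,0,1,1); (1,1,0,0); (1,1,0,1); (1,1,1,1); (2,0,0,0); (2,1,0,0); (2,1,0,1); (2,1,1,1)}
PSO: 10 outcomes — {(1,0,0,0); (1,0,0,1); (1,0,1,1); (1,1,0,0); (1,1,0,1); (1,1,1,1); (2,0,0,0); (2,1,0,0); (2,1,0,1); (2,1,1,1)}
target (1,0,0,0) ∈ {SC,TSO,PSO}

SC:yes TSO:yes PSO:yes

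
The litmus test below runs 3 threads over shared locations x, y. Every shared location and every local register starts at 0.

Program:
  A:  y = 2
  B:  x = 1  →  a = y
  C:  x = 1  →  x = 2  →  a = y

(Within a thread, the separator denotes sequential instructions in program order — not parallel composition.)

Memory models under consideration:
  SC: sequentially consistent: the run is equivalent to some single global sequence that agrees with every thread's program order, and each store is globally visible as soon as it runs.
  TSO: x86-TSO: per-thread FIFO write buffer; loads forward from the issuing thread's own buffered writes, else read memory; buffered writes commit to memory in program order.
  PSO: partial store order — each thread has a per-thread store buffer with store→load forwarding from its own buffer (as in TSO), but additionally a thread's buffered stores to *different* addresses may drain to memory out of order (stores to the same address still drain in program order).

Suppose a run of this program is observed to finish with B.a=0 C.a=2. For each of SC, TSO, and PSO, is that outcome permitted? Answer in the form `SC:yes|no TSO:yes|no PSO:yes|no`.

SC:yes TSO:yes PSO:yes

outcome vector order: (B.a,C.a)
SC: 4 outcomes — {(0,0) (0,2) (2,0) (2,2)}
TSO: 4 outcomes — {(0,0) (0,2) (2,0) (2,2)}
PSO: 4 outcomes — {(0,0) (0,2) (2,0) (2,2)}
target (0,2) ∈ {SC,TSO,PSO}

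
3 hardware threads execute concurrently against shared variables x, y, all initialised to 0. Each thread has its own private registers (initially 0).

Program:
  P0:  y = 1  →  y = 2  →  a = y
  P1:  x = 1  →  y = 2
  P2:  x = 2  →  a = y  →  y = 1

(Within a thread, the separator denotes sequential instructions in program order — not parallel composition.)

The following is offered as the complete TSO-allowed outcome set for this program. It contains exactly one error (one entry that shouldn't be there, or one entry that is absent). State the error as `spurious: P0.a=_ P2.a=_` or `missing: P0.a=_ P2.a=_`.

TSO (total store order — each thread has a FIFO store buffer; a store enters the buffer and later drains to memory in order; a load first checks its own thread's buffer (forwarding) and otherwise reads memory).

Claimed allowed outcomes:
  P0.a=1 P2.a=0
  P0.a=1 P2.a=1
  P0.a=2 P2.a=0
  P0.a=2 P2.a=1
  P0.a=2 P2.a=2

missing: P0.a=1 P2.a=2

outcome vector order: (P0.a,P2.a)
TSO (6): 1/0 1/1 1/2 2/0 2/1 2/2
TSO∖claimed = {1/2}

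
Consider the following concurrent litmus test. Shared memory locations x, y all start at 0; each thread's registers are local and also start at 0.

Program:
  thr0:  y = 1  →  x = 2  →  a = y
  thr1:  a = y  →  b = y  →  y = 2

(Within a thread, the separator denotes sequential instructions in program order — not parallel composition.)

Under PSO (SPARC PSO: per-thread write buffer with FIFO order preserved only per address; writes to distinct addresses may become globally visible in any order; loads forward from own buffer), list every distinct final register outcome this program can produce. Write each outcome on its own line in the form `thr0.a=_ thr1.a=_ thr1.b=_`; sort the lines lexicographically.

thr0.a=1 thr1.a=0 thr1.b=0
thr0.a=1 thr1.a=0 thr1.b=1
thr0.a=1 thr1.a=1 thr1.b=1
thr0.a=2 thr1.a=0 thr1.b=0
thr0.a=2 thr1.a=0 thr1.b=1
thr0.a=2 thr1.a=1 thr1.b=1

outcome vector order: (thr0.a,thr1.a,thr1.b)
|PSO outcomes| = 6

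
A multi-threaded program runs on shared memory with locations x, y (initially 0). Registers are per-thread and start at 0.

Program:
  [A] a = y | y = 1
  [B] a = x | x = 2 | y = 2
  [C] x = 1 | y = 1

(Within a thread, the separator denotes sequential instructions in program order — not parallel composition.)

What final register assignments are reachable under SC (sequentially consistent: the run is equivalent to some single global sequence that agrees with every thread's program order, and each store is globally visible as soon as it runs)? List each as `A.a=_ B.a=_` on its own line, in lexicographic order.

A.a=0 B.a=0
A.a=0 B.a=1
A.a=1 B.a=0
A.a=1 B.a=1
A.a=2 B.a=0
A.a=2 B.a=1

outcome vector order: (A.a,B.a)
|SC outcomes| = 6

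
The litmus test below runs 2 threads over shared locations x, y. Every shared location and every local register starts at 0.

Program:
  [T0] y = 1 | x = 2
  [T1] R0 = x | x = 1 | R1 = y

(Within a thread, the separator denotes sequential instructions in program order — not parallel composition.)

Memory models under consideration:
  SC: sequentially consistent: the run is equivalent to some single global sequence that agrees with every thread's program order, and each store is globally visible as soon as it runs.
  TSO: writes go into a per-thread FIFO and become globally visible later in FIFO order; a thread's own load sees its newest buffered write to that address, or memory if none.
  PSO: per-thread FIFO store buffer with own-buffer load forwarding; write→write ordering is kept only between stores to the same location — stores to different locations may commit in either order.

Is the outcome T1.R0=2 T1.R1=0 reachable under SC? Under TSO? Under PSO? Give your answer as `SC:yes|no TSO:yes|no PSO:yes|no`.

outcome vector order: (T1.R0,T1.R1)
SC (3): <0 0>; <0 1>; <2 1>
TSO (3): <0 0>; <0 1>; <2 1>
PSO (4): <0 0>; <0 1>; <2 0>; <2 1>
target <2 0> ∈ {PSO}

SC:no TSO:no PSO:yes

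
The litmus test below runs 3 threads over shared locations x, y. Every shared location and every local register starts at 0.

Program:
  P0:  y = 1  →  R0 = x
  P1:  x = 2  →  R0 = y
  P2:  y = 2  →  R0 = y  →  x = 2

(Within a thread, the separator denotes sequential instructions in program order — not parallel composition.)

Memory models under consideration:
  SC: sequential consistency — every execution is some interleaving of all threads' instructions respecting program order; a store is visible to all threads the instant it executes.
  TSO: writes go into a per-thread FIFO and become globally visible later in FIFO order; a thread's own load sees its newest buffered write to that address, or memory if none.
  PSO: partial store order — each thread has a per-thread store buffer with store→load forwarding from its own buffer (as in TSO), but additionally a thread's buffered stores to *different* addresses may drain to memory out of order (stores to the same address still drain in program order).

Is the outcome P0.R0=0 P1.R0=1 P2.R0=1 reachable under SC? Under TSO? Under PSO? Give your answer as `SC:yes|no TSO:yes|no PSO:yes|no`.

outcome vector order: (P0.R0,P1.R0,P2.R0)
under SC → 011 012 022 201 202 211 212 221 222
under TSO → 001 002 011 012 021 022 201 202 211 212 221 222
under PSO → 001 002 011 012 021 022 201 202 211 212 221 222
target 011 ∈ {SC,TSO,PSO}

SC:yes TSO:yes PSO:yes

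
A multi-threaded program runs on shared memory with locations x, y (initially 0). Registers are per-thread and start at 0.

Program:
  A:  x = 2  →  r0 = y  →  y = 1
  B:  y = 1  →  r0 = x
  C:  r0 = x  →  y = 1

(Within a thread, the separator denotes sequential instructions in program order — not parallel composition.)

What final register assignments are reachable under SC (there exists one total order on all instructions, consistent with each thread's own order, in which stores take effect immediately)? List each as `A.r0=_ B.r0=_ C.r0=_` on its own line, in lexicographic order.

A.r0=0 B.r0=2 C.r0=0
A.r0=0 B.r0=2 C.r0=2
A.r0=1 B.r0=0 C.r0=0
A.r0=1 B.r0=0 C.r0=2
A.r0=1 B.r0=2 C.r0=0
A.r0=1 B.r0=2 C.r0=2

outcome vector order: (A.r0,B.r0,C.r0)
|SC outcomes| = 6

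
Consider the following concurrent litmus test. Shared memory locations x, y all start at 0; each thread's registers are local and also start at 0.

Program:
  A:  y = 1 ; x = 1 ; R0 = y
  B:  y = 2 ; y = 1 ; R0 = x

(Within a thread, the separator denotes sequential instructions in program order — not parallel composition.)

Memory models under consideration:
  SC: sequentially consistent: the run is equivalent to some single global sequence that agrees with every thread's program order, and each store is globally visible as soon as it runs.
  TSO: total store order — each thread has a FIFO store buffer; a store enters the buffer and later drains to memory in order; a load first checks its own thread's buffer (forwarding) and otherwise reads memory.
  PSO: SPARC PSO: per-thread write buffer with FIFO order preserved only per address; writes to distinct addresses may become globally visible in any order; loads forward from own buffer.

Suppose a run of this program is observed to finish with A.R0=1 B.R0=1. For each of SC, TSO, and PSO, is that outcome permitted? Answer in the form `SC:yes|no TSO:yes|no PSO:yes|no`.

outcome vector order: (A.R0,B.R0)
[SC] allowed = {10 11 21}
[TSO] allowed = {10 11 20 21}
[PSO] allowed = {10 11 20 21}
target 11 ∈ {SC,TSO,PSO}

SC:yes TSO:yes PSO:yes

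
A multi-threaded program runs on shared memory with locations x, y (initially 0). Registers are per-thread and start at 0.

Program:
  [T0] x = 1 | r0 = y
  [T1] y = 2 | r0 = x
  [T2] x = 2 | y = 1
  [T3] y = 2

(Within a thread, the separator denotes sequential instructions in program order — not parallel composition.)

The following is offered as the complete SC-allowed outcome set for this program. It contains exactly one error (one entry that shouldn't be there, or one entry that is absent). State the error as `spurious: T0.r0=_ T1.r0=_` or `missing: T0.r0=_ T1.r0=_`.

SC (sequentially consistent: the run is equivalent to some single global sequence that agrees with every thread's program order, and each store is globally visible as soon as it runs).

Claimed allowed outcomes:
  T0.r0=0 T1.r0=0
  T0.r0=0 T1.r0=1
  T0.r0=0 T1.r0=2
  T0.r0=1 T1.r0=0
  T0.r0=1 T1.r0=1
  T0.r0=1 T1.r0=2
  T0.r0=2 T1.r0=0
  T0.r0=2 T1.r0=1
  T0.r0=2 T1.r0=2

outcome vector order: (T0.r0,T1.r0)
SC: 8 outcomes — {01, 02, 10, 11, 12, 20, 21, 22}
claimed∖SC = {00}

spurious: T0.r0=0 T1.r0=0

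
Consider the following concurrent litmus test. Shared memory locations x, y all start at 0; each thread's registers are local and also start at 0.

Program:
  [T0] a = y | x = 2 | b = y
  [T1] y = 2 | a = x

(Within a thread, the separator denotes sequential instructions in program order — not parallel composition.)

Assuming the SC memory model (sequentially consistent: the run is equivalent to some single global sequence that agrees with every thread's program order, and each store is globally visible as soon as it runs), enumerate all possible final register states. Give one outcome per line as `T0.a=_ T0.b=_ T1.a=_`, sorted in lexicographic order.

outcome vector order: (T0.a,T0.b,T1.a)
|SC outcomes| = 5

T0.a=0 T0.b=0 T1.a=2
T0.a=0 T0.b=2 T1.a=0
T0.a=0 T0.b=2 T1.a=2
T0.a=2 T0.b=2 T1.a=0
T0.a=2 T0.b=2 T1.a=2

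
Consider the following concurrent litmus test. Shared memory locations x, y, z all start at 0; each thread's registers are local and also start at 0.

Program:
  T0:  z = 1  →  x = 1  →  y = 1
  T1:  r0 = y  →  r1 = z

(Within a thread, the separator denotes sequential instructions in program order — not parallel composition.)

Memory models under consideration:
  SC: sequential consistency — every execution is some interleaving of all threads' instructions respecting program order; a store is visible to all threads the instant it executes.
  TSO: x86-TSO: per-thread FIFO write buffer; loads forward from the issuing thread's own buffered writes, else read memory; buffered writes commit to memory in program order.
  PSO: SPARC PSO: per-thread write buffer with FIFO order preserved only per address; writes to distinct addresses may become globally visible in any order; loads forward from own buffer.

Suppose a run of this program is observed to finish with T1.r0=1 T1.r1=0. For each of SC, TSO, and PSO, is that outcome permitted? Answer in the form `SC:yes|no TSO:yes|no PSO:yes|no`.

SC:no TSO:no PSO:yes

outcome vector order: (T1.r0,T1.r1)
SC: 3 outcomes — {(0,0), (0,1), (1,1)}
TSO: 3 outcomes — {(0,0), (0,1), (1,1)}
PSO: 4 outcomes — {(0,0), (0,1), (1,0), (1,1)}
target (1,0) ∈ {PSO}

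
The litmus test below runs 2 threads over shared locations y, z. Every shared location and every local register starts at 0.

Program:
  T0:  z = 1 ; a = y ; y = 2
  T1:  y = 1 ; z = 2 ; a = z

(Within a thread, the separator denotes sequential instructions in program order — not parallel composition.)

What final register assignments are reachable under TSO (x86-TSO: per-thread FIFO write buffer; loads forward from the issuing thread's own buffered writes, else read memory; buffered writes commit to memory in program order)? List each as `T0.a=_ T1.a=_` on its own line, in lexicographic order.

T0.a=0 T1.a=1
T0.a=0 T1.a=2
T0.a=1 T1.a=1
T0.a=1 T1.a=2

outcome vector order: (T0.a,T1.a)
|TSO outcomes| = 4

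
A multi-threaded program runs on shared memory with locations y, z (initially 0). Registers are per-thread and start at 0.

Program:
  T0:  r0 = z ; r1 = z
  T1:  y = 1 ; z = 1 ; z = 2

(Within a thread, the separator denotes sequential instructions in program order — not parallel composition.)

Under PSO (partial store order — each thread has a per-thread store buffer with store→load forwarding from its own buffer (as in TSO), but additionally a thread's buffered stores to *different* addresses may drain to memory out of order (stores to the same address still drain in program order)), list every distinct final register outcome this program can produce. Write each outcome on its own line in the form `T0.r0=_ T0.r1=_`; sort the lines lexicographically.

outcome vector order: (T0.r0,T0.r1)
|PSO outcomes| = 6

T0.r0=0 T0.r1=0
T0.r0=0 T0.r1=1
T0.r0=0 T0.r1=2
T0.r0=1 T0.r1=1
T0.r0=1 T0.r1=2
T0.r0=2 T0.r1=2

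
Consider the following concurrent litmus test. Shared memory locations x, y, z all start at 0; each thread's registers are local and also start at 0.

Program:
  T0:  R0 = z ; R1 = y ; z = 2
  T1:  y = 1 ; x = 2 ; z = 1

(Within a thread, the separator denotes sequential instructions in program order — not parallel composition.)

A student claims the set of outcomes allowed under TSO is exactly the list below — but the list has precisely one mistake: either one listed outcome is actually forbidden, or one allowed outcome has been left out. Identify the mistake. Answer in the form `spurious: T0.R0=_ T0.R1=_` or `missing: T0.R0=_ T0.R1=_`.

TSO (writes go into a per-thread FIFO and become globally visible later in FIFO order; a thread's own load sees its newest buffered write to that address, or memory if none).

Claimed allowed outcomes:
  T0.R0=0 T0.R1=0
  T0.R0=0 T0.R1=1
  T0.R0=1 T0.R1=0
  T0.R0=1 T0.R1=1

spurious: T0.R0=1 T0.R1=0

outcome vector order: (T0.R0,T0.R1)
TSO: 3 outcomes — {(0,0); (0,1); (1,1)}
claimed∖TSO = {(1,0)}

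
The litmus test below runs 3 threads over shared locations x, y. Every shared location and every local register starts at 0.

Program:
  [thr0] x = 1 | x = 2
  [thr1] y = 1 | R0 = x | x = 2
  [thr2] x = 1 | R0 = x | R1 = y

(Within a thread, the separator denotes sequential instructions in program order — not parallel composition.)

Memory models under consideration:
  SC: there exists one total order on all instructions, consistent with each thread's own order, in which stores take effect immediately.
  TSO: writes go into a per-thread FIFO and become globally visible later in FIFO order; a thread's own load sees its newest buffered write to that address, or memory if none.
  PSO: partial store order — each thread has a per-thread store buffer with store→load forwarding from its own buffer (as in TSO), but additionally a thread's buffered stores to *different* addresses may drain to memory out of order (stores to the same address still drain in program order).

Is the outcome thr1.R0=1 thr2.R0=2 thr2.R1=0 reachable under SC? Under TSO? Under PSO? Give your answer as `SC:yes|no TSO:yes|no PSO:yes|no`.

SC:no TSO:yes PSO:yes

outcome vector order: (thr1.R0,thr2.R0,thr2.R1)
[SC] allowed = {<0 1 1>; <0 2 1>; <1 1 0>; <1 1 1>; <1 2 1>; <2 1 0>; <2 1 1>; <2 2 0>; <2 2 1>}
[TSO] allowed = {<0 1 0>; <0 1 1>; <0 2 0>; <0 2 1>; <1 1 0>; <1 1 1>; <1 2 0>; <1 2 1>; <2 1 0>; <2 1 1>; <2 2 0>; <2 2 1>}
[PSO] allowed = {<0 1 0>; <0 1 1>; <0 2 0>; <0 2 1>; <1 1 0>; <1 1 1>; <1 2 0>; <1 2 1>; <2 1 0>; <2 1 1>; <2 2 0>; <2 2 1>}
target <1 2 0> ∈ {TSO,PSO}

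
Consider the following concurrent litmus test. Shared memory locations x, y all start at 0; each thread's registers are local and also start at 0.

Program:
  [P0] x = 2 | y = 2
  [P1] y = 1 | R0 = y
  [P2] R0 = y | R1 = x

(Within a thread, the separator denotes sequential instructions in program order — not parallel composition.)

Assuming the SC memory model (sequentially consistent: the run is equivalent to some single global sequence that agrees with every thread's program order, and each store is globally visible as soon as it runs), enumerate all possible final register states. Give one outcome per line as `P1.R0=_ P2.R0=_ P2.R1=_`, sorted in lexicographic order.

outcome vector order: (P1.R0,P2.R0,P2.R1)
|SC outcomes| = 10

P1.R0=1 P2.R0=0 P2.R1=0
P1.R0=1 P2.R0=0 P2.R1=2
P1.R0=1 P2.R0=1 P2.R1=0
P1.R0=1 P2.R0=1 P2.R1=2
P1.R0=1 P2.R0=2 P2.R1=2
P1.R0=2 P2.R0=0 P2.R1=0
P1.R0=2 P2.R0=0 P2.R1=2
P1.R0=2 P2.R0=1 P2.R1=0
P1.R0=2 P2.R0=1 P2.R1=2
P1.R0=2 P2.R0=2 P2.R1=2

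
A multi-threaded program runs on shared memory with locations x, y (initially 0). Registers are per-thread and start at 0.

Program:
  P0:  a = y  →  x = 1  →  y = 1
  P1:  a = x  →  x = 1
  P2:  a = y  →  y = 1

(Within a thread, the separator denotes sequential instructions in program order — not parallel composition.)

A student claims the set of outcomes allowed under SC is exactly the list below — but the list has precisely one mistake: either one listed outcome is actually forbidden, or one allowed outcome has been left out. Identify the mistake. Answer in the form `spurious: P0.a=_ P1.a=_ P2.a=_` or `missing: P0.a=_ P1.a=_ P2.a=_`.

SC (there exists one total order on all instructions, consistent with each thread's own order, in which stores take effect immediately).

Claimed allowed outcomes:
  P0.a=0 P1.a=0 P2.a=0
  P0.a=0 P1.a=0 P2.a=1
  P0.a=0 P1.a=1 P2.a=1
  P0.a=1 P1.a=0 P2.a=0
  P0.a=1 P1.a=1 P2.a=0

missing: P0.a=0 P1.a=1 P2.a=0

outcome vector order: (P0.a,P1.a,P2.a)
SC (6): 0/0/0; 0/0/1; 0/1/0; 0/1/1; 1/0/0; 1/1/0
SC∖claimed = {0/1/0}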